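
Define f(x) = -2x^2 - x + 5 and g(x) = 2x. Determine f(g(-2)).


g(-2) = -4
f(-4) = (-2)*(-4)^2 - 1*(-4) + 5 = -23

-23


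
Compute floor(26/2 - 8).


26/2 = 13
13 - 8 = 5
floor(5) = 5

5


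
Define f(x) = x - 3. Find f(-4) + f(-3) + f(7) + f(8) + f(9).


f(-4) = -7
f(-3) = -6
f(7) = 4
f(8) = 5
f(9) = 6
Sum = 2

2


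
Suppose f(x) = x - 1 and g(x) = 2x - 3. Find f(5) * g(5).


f(5) = 4
g(5) = 7
Product = 28

28


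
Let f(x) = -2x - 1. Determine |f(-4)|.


f(-4) = 7
|7| = 7

7


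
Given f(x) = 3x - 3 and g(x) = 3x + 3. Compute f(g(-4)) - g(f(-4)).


f(g(-4)) = -30
g(f(-4)) = -42
Difference = 12

12


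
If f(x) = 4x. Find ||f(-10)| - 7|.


f(-10) = -40
|-40| = 40
|40 - 7| = 33

33


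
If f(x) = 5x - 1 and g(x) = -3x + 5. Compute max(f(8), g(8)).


f(8) = 39
g(8) = -19
max = 39

39


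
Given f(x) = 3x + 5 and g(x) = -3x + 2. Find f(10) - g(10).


63


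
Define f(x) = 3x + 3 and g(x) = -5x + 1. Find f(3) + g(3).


f(3) = 12
g(3) = -14
Sum = -2

-2


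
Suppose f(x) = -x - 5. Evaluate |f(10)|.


f(10) = -15
|-15| = 15

15


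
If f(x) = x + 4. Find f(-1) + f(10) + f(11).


f(-1) = 3
f(10) = 14
f(11) = 15
Sum = 32

32


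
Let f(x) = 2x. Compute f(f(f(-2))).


f(-2) = -4
f(-4) = -8
f(-8) = -16

-16


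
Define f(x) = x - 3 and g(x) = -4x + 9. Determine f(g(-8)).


g(-8) = 41
f(41) = 38

38


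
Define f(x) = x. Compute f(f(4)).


f(4) = 4
f(4) = 4

4


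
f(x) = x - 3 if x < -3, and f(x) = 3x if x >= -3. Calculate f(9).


9 satisfies x >= -3
f(9) = 27

27


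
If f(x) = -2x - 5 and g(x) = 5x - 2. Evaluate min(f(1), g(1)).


f(1) = -7
g(1) = 3
min = -7

-7


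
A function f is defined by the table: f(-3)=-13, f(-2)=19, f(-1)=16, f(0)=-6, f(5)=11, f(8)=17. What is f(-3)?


Reading from the table at x = -3

-13


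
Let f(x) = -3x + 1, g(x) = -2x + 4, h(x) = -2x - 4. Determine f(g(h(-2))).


h(-2) = 0
g(0) = 4
f(4) = -11

-11


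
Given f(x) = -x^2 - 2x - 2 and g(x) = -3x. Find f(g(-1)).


g(-1) = 3
f(3) = (-1)*(3)^2 - 2*(3) - 2 = -17

-17


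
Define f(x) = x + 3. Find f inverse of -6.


Solve x + 3 = -6
x = (-6 - 3) / 1 = -9

-9


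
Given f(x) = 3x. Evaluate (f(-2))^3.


f(-2) = -6
(-6)^3 = -216

-216


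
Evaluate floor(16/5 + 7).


16/5 = 3.2
3.2 + 7 = 10.2
floor(10.2) = 10

10


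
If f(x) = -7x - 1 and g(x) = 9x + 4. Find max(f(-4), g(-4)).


f(-4) = 27
g(-4) = -32
max = 27

27


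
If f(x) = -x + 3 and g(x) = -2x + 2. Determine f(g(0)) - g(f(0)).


f(g(0)) = 1
g(f(0)) = -4
Difference = 5

5


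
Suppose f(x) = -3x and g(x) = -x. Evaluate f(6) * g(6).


f(6) = -18
g(6) = -6
Product = 108

108


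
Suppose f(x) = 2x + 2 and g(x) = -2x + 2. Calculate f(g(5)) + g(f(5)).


f(g(5)) = -14
g(f(5)) = -22
Sum = -36

-36


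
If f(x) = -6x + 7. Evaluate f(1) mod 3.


f(1) = 1
1 mod 3 = 1

1


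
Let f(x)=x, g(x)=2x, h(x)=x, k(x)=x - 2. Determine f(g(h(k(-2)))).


-8


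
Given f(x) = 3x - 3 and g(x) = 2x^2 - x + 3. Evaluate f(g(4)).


90


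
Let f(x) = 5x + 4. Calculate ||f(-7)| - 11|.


f(-7) = -31
|-31| = 31
|31 - 11| = 20

20


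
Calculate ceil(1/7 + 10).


1/7 = 0.1429
0.1429 + 10 = 10.1429
ceil(10.1429) = 11

11


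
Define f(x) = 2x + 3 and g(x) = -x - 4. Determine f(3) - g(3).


f(3) = 9
g(3) = -7
Difference = 16

16


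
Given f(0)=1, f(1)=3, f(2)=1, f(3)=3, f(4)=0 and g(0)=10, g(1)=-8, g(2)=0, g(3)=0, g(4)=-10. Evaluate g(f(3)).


0


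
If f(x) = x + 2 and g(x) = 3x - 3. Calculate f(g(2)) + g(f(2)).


f(g(2)) = 5
g(f(2)) = 9
Sum = 14

14


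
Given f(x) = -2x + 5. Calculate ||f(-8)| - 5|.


f(-8) = 21
|21| = 21
|21 - 5| = 16

16


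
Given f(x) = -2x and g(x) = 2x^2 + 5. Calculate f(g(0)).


g(0) = 5
f(5) = -10

-10


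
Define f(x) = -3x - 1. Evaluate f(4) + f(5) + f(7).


f(4) = -13
f(5) = -16
f(7) = -22
Sum = -51

-51


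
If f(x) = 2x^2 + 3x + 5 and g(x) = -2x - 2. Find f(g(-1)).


5


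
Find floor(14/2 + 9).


14/2 = 7
7 + 9 = 16
floor(16) = 16

16


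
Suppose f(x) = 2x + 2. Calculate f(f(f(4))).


f(4) = 10
f(10) = 22
f(22) = 46

46


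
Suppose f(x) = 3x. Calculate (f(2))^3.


f(2) = 6
(6)^3 = 216

216


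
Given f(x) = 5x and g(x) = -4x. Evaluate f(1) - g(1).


f(1) = 5
g(1) = -4
Difference = 9

9


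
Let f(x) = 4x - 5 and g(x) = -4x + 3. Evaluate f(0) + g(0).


f(0) = -5
g(0) = 3
Sum = -2

-2


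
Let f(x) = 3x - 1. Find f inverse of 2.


Solve 3x - 1 = 2
x = (2 + 1) / 3 = 1

1


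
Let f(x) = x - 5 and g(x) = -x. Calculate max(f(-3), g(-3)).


f(-3) = -8
g(-3) = 3
max = 3

3


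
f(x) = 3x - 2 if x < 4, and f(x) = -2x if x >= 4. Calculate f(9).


-18


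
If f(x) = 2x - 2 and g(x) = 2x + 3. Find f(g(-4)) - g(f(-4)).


f(g(-4)) = -12
g(f(-4)) = -17
Difference = 5

5


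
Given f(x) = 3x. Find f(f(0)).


f(0) = 0
f(0) = 0

0


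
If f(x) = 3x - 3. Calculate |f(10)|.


f(10) = 27
|27| = 27

27


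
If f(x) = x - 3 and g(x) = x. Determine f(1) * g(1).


f(1) = -2
g(1) = 1
Product = -2

-2


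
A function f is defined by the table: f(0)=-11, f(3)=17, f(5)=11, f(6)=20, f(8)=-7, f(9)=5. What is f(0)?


Reading from the table at x = 0

-11


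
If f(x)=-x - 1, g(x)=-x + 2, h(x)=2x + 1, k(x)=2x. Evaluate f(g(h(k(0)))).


k(0) = 0
h(0) = 1
g(1) = 1
f(1) = -2

-2


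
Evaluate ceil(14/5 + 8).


14/5 = 2.8
2.8 + 8 = 10.8
ceil(10.8) = 11

11


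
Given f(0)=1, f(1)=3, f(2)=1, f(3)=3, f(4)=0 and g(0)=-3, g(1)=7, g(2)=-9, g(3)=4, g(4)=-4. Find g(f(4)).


f(4) = 0
g(0) = -3

-3


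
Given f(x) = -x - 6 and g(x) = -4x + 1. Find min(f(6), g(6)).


f(6) = -12
g(6) = -23
min = -23

-23


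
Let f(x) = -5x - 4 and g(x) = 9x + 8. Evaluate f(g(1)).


g(1) = 17
f(17) = -89

-89


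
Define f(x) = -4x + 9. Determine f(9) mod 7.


f(9) = -27
-27 mod 7 = 1

1


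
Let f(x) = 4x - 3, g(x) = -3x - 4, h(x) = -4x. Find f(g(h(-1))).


h(-1) = 4
g(4) = -16
f(-16) = -67

-67


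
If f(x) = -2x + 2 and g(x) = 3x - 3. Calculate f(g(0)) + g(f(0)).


f(g(0)) = 8
g(f(0)) = 3
Sum = 11

11


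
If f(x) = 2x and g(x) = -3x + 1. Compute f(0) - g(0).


f(0) = 0
g(0) = 1
Difference = -1

-1


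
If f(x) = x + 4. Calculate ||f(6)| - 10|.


f(6) = 10
|10| = 10
|10 - 10| = 0

0


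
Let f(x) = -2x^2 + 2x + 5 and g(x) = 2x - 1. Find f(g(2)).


g(2) = 3
f(3) = (-2)*(3)^2 + 2*(3) + 5 = -7

-7


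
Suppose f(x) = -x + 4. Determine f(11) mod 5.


f(11) = -7
-7 mod 5 = 3

3


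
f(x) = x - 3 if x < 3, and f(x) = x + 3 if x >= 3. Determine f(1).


1 satisfies x < 3
f(1) = -2

-2


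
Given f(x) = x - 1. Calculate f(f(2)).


f(2) = 1
f(1) = 0

0


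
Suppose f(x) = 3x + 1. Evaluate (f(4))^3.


f(4) = 13
(13)^3 = 2197

2197


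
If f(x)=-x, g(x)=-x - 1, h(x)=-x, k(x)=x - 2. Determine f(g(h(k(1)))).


k(1) = -1
h(-1) = 1
g(1) = -2
f(-2) = 2

2


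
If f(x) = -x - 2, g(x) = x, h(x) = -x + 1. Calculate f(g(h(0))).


h(0) = 1
g(1) = 1
f(1) = -3

-3


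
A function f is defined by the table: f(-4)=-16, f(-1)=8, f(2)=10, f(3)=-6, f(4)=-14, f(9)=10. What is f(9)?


Reading from the table at x = 9

10


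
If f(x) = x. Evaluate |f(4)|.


4


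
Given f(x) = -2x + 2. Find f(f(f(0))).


6


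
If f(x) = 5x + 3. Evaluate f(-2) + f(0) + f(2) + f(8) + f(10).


f(-2) = -7
f(0) = 3
f(2) = 13
f(8) = 43
f(10) = 53
Sum = 105

105


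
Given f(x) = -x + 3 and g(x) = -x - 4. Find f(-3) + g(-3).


f(-3) = 6
g(-3) = -1
Sum = 5

5


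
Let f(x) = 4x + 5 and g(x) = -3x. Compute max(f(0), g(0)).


f(0) = 5
g(0) = 0
max = 5

5


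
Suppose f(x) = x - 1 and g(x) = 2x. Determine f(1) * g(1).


0


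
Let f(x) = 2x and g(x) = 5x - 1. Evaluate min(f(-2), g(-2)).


f(-2) = -4
g(-2) = -11
min = -11

-11


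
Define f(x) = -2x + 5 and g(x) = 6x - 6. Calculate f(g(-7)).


g(-7) = -48
f(-48) = 101

101


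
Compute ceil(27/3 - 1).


27/3 = 9
9 - 1 = 8
ceil(8) = 8

8


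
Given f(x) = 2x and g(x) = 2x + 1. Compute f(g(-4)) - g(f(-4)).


1


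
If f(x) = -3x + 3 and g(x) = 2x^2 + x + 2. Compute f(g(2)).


g(2) = 12
f(12) = -33

-33


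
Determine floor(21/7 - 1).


21/7 = 3
3 - 1 = 2
floor(2) = 2

2


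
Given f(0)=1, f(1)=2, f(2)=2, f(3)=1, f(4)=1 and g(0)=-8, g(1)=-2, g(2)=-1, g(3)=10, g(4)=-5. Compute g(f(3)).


f(3) = 1
g(1) = -2

-2


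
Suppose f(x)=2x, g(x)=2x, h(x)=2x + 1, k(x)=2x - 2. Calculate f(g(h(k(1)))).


k(1) = 0
h(0) = 1
g(1) = 2
f(2) = 4

4


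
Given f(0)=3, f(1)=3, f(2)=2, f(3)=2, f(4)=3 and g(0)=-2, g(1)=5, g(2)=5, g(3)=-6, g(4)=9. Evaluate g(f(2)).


f(2) = 2
g(2) = 5

5


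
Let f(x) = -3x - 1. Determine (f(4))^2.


f(4) = -13
(-13)^2 = 169

169


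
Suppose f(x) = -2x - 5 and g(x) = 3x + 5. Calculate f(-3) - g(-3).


f(-3) = 1
g(-3) = -4
Difference = 5

5


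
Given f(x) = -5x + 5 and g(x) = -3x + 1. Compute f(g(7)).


105


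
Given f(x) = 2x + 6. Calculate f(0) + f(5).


f(0) = 6
f(5) = 16
Sum = 22

22


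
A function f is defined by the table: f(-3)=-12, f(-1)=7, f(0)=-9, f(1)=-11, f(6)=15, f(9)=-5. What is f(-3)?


Reading from the table at x = -3

-12


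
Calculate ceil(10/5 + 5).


10/5 = 2
2 + 5 = 7
ceil(7) = 7

7


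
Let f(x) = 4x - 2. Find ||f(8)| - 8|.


f(8) = 30
|30| = 30
|30 - 8| = 22

22


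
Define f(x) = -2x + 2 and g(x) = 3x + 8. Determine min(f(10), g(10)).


f(10) = -18
g(10) = 38
min = -18

-18


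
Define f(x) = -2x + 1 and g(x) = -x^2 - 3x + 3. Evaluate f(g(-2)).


-9


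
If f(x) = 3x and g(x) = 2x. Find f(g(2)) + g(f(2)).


f(g(2)) = 12
g(f(2)) = 12
Sum = 24

24


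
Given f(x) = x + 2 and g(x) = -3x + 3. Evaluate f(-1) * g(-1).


f(-1) = 1
g(-1) = 6
Product = 6

6


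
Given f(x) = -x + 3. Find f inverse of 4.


Solve -x + 3 = 4
x = (4 - 3) / (-1) = -1

-1


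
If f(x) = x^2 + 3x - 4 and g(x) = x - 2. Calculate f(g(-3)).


g(-3) = -5
f(-5) = 1*(-5)^2 + 3*(-5) - 4 = 6

6


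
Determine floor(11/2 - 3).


2


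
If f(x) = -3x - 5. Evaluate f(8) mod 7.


f(8) = -29
-29 mod 7 = 6

6


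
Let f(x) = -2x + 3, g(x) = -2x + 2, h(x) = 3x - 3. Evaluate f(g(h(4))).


35


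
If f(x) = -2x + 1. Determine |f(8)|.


f(8) = -15
|-15| = 15

15


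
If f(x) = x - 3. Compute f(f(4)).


f(4) = 1
f(1) = -2

-2


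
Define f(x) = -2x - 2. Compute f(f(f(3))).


f(3) = -8
f(-8) = 14
f(14) = -30

-30


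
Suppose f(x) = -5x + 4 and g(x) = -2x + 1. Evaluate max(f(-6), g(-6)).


34


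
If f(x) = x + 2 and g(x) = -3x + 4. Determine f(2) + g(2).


2


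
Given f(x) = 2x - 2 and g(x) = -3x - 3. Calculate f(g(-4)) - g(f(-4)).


f(g(-4)) = 16
g(f(-4)) = 27
Difference = -11

-11


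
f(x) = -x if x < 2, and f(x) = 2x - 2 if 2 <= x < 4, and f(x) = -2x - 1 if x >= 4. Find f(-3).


-3 satisfies x < 2
f(-3) = 3

3


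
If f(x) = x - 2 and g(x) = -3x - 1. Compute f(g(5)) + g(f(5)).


f(g(5)) = -18
g(f(5)) = -10
Sum = -28

-28


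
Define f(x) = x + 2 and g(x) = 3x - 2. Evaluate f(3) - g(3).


f(3) = 5
g(3) = 7
Difference = -2

-2


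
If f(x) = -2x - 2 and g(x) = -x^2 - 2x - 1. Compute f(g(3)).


g(3) = -16
f(-16) = 30

30


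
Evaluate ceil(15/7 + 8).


15/7 = 2.1429
2.1429 + 8 = 10.1429
ceil(10.1429) = 11

11


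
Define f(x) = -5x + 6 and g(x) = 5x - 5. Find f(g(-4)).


g(-4) = -25
f(-25) = 131

131


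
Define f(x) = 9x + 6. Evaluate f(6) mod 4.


f(6) = 60
60 mod 4 = 0

0


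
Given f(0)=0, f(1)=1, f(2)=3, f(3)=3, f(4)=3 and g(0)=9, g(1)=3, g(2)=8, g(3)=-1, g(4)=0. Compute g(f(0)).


f(0) = 0
g(0) = 9

9


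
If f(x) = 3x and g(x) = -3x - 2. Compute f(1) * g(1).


f(1) = 3
g(1) = -5
Product = -15

-15


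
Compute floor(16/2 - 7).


16/2 = 8
8 - 7 = 1
floor(1) = 1

1


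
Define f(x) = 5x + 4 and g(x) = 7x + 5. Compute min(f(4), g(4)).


f(4) = 24
g(4) = 33
min = 24

24


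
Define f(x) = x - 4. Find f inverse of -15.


Solve x - 4 = -15
x = (-15 + 4) / 1 = -11

-11


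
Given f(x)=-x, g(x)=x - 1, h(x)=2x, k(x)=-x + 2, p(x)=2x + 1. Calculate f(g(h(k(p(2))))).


p(2) = 5
k(5) = -3
h(-3) = -6
g(-6) = -7
f(-7) = 7

7


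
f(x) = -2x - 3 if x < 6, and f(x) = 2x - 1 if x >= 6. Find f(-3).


-3 satisfies x < 6
f(-3) = 3

3


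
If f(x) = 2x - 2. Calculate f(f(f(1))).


f(1) = 0
f(0) = -2
f(-2) = -6

-6


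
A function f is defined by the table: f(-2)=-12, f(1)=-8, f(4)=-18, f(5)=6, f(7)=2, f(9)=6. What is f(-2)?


Reading from the table at x = -2

-12


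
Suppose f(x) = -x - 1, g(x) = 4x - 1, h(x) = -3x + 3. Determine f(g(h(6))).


60


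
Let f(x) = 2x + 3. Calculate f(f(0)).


9


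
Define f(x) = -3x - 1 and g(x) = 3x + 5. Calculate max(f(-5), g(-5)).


14


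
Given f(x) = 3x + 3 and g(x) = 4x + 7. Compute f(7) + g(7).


f(7) = 24
g(7) = 35
Sum = 59

59


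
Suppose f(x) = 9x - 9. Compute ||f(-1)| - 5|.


f(-1) = -18
|-18| = 18
|18 - 5| = 13

13


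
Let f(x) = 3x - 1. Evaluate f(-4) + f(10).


16


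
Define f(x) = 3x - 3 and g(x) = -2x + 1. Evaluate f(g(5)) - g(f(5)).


f(g(5)) = -30
g(f(5)) = -23
Difference = -7

-7


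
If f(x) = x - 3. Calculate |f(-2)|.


5


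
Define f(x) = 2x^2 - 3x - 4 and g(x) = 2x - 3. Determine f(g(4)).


g(4) = 5
f(5) = 2*(5)^2 - 3*(5) - 4 = 31

31


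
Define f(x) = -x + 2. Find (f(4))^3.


f(4) = -2
(-2)^3 = -8

-8


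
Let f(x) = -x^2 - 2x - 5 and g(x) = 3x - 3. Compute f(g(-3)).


g(-3) = -12
f(-12) = (-1)*(-12)^2 - 2*(-12) - 5 = -125

-125


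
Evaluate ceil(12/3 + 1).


5


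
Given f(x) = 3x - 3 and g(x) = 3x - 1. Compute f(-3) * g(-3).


f(-3) = -12
g(-3) = -10
Product = 120

120


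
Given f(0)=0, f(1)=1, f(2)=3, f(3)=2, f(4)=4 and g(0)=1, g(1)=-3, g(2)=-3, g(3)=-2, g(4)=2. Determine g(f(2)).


f(2) = 3
g(3) = -2

-2


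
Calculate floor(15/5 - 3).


0


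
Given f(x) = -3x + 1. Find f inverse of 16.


Solve -3x + 1 = 16
x = (16 - 1) / (-3) = -5

-5


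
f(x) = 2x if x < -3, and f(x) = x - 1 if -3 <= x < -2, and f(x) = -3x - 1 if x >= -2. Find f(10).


10 satisfies x >= -2
f(10) = -31

-31


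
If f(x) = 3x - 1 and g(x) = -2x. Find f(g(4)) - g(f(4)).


f(g(4)) = -25
g(f(4)) = -22
Difference = -3

-3


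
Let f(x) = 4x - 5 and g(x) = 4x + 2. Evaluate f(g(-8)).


-125


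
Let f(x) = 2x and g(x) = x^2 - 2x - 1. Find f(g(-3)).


g(-3) = 14
f(14) = 28

28


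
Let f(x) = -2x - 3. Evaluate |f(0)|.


f(0) = -3
|-3| = 3

3


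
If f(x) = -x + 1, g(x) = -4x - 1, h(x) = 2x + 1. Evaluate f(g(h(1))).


h(1) = 3
g(3) = -13
f(-13) = 14

14


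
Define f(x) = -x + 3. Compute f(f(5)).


f(5) = -2
f(-2) = 5

5


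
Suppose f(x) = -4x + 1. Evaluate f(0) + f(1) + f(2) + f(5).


f(0) = 1
f(1) = -3
f(2) = -7
f(5) = -19
Sum = -28

-28


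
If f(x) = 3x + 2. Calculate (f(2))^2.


64


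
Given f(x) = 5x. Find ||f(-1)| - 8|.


f(-1) = -5
|-5| = 5
|5 - 8| = 3

3


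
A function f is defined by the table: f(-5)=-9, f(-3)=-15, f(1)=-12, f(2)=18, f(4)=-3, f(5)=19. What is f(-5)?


Reading from the table at x = -5

-9


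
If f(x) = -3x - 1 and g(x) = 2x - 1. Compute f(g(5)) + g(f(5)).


f(g(5)) = -28
g(f(5)) = -33
Sum = -61

-61


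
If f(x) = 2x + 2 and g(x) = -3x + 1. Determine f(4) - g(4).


f(4) = 10
g(4) = -11
Difference = 21

21


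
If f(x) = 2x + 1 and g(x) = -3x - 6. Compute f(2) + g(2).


f(2) = 5
g(2) = -12
Sum = -7

-7


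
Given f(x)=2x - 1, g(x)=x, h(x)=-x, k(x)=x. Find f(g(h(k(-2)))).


k(-2) = -2
h(-2) = 2
g(2) = 2
f(2) = 3

3


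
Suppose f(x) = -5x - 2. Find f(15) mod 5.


f(15) = -77
-77 mod 5 = 3

3


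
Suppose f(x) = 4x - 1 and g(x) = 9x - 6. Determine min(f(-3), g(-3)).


-33


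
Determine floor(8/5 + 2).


8/5 = 1.6
1.6 + 2 = 3.6
floor(3.6) = 3

3


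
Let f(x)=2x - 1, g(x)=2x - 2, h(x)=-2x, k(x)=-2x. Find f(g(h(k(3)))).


k(3) = -6
h(-6) = 12
g(12) = 22
f(22) = 43

43


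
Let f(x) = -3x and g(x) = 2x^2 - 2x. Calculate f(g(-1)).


g(-1) = 4
f(4) = -12

-12


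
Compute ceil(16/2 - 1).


16/2 = 8
8 - 1 = 7
ceil(7) = 7

7


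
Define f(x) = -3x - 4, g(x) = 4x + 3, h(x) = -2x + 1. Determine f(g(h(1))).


h(1) = -1
g(-1) = -1
f(-1) = -1

-1


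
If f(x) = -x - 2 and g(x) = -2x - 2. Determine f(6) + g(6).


f(6) = -8
g(6) = -14
Sum = -22

-22


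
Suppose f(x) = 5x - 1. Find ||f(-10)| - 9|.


42


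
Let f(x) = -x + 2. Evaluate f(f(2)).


f(2) = 0
f(0) = 2

2


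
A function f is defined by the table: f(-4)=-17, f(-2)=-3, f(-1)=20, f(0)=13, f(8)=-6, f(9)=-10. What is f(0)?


Reading from the table at x = 0

13


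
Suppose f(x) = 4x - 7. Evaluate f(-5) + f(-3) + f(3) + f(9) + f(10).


f(-5) = -27
f(-3) = -19
f(3) = 5
f(9) = 29
f(10) = 33
Sum = 21

21


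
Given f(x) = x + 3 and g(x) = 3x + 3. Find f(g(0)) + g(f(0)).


f(g(0)) = 6
g(f(0)) = 12
Sum = 18

18


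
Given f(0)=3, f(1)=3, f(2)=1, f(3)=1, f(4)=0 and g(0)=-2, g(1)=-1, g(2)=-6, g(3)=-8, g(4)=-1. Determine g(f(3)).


-1


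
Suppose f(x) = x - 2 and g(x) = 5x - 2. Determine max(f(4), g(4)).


f(4) = 2
g(4) = 18
max = 18

18


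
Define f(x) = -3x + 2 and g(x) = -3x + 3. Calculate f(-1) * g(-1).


f(-1) = 5
g(-1) = 6
Product = 30

30


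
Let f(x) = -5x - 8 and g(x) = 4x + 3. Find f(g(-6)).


g(-6) = -21
f(-21) = 97

97


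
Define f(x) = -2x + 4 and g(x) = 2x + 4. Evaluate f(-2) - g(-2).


f(-2) = 8
g(-2) = 0
Difference = 8

8


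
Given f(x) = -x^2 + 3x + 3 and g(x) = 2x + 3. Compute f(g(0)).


g(0) = 3
f(3) = (-1)*(3)^2 + 3*(3) + 3 = 3

3


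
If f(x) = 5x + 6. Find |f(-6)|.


f(-6) = -24
|-24| = 24

24


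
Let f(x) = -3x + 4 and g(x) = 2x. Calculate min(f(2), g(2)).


f(2) = -2
g(2) = 4
min = -2

-2


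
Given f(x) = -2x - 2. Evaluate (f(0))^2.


f(0) = -2
(-2)^2 = 4

4


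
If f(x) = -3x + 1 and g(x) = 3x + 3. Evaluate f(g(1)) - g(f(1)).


-14


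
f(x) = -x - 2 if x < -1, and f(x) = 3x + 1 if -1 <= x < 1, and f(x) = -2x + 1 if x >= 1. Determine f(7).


-13


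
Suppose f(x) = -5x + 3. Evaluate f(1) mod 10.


f(1) = -2
-2 mod 10 = 8

8


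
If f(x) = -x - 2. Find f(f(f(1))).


f(1) = -3
f(-3) = 1
f(1) = -3

-3


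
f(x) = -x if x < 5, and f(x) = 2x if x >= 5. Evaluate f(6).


6 satisfies x >= 5
f(6) = 12

12


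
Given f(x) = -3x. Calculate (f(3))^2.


f(3) = -9
(-9)^2 = 81

81


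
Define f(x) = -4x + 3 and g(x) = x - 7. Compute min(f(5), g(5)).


f(5) = -17
g(5) = -2
min = -17

-17


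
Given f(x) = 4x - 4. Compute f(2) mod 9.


f(2) = 4
4 mod 9 = 4

4


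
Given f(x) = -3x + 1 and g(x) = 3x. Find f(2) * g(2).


f(2) = -5
g(2) = 6
Product = -30

-30


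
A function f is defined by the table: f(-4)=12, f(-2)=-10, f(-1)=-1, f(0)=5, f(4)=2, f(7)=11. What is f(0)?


5


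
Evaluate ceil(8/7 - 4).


8/7 = 1.1429
1.1429 - 4 = -2.8571
ceil(-2.8571) = -2

-2


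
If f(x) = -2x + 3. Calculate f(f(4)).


f(4) = -5
f(-5) = 13

13


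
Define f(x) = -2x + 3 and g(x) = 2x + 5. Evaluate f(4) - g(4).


-18


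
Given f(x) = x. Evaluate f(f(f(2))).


2


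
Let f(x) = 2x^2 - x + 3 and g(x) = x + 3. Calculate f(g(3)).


g(3) = 6
f(6) = 2*(6)^2 - 1*(6) + 3 = 69

69


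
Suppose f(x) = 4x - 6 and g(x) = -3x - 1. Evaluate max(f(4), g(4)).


f(4) = 10
g(4) = -13
max = 10

10


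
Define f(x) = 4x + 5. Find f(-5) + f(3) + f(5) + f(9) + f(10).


f(-5) = -15
f(3) = 17
f(5) = 25
f(9) = 41
f(10) = 45
Sum = 113

113


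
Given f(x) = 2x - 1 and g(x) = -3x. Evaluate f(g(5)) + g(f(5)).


f(g(5)) = -31
g(f(5)) = -27
Sum = -58

-58


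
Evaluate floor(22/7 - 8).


-5


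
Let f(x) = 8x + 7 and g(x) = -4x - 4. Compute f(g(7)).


g(7) = -32
f(-32) = -249

-249


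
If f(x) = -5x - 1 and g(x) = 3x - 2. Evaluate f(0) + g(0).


f(0) = -1
g(0) = -2
Sum = -3

-3


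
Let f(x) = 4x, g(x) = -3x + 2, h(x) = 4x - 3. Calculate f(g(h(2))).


h(2) = 5
g(5) = -13
f(-13) = -52

-52


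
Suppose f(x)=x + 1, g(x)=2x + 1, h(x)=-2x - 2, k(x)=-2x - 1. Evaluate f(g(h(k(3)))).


k(3) = -7
h(-7) = 12
g(12) = 25
f(25) = 26

26


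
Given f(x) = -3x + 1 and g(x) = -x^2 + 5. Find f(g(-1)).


g(-1) = 4
f(4) = -11

-11


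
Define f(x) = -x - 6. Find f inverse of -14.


Solve -x - 6 = -14
x = (-14 + 6) / (-1) = 8

8


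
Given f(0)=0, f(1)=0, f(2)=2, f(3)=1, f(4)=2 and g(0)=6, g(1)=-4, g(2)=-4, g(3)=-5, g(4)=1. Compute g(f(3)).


f(3) = 1
g(1) = -4

-4


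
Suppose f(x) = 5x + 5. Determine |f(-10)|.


f(-10) = -45
|-45| = 45

45


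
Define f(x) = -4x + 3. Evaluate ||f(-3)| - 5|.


f(-3) = 15
|15| = 15
|15 - 5| = 10

10


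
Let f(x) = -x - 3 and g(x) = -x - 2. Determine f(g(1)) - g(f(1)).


f(g(1)) = 0
g(f(1)) = 2
Difference = -2

-2


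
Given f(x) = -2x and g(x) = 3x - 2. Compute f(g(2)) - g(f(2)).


f(g(2)) = -8
g(f(2)) = -14
Difference = 6

6


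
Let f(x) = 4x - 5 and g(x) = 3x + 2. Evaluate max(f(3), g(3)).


f(3) = 7
g(3) = 11
max = 11

11


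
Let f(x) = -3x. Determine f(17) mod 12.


f(17) = -51
-51 mod 12 = 9

9


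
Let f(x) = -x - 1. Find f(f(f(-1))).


f(-1) = 0
f(0) = -1
f(-1) = 0

0


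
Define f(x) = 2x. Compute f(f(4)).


f(4) = 8
f(8) = 16

16


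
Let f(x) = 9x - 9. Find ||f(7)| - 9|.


f(7) = 54
|54| = 54
|54 - 9| = 45

45


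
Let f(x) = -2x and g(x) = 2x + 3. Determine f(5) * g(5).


f(5) = -10
g(5) = 13
Product = -130

-130


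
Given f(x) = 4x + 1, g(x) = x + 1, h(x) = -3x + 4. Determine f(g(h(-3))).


h(-3) = 13
g(13) = 14
f(14) = 57

57


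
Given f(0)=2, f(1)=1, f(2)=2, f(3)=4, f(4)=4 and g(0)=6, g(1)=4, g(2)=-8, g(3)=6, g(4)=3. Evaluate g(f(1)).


f(1) = 1
g(1) = 4

4


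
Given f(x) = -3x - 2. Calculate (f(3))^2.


f(3) = -11
(-11)^2 = 121

121


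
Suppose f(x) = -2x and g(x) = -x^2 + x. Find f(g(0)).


g(0) = 0
f(0) = 0

0


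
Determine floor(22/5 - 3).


22/5 = 4.4
4.4 - 3 = 1.4
floor(1.4) = 1

1


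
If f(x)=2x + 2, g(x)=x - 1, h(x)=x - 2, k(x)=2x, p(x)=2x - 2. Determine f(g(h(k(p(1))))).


p(1) = 0
k(0) = 0
h(0) = -2
g(-2) = -3
f(-3) = -4

-4


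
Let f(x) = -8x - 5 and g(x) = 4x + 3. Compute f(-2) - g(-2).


f(-2) = 11
g(-2) = -5
Difference = 16

16


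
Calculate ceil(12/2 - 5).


12/2 = 6
6 - 5 = 1
ceil(1) = 1

1


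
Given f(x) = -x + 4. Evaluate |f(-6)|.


f(-6) = 10
|10| = 10

10


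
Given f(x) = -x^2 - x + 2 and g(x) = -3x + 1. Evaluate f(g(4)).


g(4) = -11
f(-11) = (-1)*(-11)^2 - 1*(-11) + 2 = -108

-108


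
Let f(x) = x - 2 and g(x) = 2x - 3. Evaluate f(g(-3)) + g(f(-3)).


f(g(-3)) = -11
g(f(-3)) = -13
Sum = -24

-24


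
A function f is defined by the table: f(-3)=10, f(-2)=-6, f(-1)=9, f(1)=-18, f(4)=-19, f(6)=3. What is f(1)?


Reading from the table at x = 1

-18


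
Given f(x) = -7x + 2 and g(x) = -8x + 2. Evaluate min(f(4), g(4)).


f(4) = -26
g(4) = -30
min = -30

-30


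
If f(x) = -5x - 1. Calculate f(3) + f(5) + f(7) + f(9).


f(3) = -16
f(5) = -26
f(7) = -36
f(9) = -46
Sum = -124

-124


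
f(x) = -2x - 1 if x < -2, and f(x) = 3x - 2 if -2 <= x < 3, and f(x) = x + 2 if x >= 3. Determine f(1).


1 satisfies -2 <= x < 3
f(1) = 1

1


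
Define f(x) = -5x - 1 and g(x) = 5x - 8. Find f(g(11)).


g(11) = 47
f(47) = -236

-236


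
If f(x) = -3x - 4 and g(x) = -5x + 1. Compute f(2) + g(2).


-19


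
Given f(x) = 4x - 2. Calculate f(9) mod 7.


f(9) = 34
34 mod 7 = 6

6


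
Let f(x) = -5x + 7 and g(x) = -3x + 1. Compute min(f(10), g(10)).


-43


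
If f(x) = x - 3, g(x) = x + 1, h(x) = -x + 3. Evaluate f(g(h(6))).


h(6) = -3
g(-3) = -2
f(-2) = -5

-5


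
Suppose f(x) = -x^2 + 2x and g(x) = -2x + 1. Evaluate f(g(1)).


g(1) = -1
f(-1) = (-1)*(-1)^2 + 2*(-1) = -3

-3


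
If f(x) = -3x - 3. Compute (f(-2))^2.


9


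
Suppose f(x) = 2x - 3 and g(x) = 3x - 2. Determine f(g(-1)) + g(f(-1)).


f(g(-1)) = -13
g(f(-1)) = -17
Sum = -30

-30


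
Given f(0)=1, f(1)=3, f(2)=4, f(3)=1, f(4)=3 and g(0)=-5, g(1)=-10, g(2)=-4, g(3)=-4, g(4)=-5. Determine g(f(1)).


f(1) = 3
g(3) = -4

-4


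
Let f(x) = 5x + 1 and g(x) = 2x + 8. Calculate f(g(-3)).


g(-3) = 2
f(2) = 11

11


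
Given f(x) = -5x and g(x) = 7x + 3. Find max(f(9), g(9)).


f(9) = -45
g(9) = 66
max = 66

66


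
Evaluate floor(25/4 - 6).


25/4 = 6.25
6.25 - 6 = 0.25
floor(0.25) = 0

0


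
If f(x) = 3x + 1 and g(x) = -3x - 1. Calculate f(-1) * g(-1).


f(-1) = -2
g(-1) = 2
Product = -4

-4


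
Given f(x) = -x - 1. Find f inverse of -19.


Solve -x - 1 = -19
x = (-19 + 1) / (-1) = 18

18


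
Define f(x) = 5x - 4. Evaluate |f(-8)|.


f(-8) = -44
|-44| = 44

44


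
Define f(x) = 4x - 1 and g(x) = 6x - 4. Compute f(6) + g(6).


f(6) = 23
g(6) = 32
Sum = 55

55


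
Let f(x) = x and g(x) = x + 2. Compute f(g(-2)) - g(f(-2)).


f(g(-2)) = 0
g(f(-2)) = 0
Difference = 0

0


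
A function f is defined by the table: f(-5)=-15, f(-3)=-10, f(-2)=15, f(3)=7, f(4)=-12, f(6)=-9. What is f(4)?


-12


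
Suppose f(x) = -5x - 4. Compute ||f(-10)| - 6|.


40


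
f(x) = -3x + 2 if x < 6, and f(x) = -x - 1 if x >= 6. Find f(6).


6 satisfies x >= 6
f(6) = -7

-7


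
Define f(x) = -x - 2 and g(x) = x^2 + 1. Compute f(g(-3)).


g(-3) = 10
f(10) = -12

-12


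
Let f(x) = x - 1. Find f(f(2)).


f(2) = 1
f(1) = 0

0


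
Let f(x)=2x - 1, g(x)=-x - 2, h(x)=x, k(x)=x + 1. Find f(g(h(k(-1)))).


k(-1) = 0
h(0) = 0
g(0) = -2
f(-2) = -5

-5


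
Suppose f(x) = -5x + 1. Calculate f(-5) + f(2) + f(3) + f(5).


f(-5) = 26
f(2) = -9
f(3) = -14
f(5) = -24
Sum = -21

-21


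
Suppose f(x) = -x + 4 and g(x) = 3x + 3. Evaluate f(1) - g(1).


f(1) = 3
g(1) = 6
Difference = -3

-3


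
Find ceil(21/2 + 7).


21/2 = 10.5
10.5 + 7 = 17.5
ceil(17.5) = 18

18


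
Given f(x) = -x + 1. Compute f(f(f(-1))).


f(-1) = 2
f(2) = -1
f(-1) = 2

2


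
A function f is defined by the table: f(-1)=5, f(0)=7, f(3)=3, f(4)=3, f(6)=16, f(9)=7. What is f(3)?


Reading from the table at x = 3

3


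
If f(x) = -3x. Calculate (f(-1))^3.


27


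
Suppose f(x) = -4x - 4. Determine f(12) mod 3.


f(12) = -52
-52 mod 3 = 2

2


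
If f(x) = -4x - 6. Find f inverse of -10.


Solve -4x - 6 = -10
x = (-10 + 6) / (-4) = 1

1


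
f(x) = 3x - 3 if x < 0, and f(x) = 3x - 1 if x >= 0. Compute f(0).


0 satisfies x >= 0
f(0) = -1

-1


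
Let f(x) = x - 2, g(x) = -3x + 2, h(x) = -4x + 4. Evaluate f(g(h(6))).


h(6) = -20
g(-20) = 62
f(62) = 60

60


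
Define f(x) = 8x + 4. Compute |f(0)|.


f(0) = 4
|4| = 4

4


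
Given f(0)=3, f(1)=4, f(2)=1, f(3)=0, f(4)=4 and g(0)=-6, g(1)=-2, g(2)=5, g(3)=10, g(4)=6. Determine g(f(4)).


f(4) = 4
g(4) = 6

6


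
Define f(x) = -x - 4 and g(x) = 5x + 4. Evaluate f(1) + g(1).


f(1) = -5
g(1) = 9
Sum = 4

4


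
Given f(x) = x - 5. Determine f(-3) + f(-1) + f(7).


f(-3) = -8
f(-1) = -6
f(7) = 2
Sum = -12

-12


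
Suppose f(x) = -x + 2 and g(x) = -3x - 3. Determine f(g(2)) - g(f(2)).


f(g(2)) = 11
g(f(2)) = -3
Difference = 14

14


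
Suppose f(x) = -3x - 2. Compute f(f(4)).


f(4) = -14
f(-14) = 40

40


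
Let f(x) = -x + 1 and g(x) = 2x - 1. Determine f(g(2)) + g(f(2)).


f(g(2)) = -2
g(f(2)) = -3
Sum = -5

-5


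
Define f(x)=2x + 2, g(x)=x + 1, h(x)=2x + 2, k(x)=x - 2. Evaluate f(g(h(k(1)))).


k(1) = -1
h(-1) = 0
g(0) = 1
f(1) = 4

4


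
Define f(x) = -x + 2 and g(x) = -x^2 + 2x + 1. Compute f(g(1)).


0


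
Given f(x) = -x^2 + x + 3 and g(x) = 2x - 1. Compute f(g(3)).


g(3) = 5
f(5) = (-1)*(5)^2 + 1*(5) + 3 = -17

-17


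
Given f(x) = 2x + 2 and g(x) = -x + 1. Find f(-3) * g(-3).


f(-3) = -4
g(-3) = 4
Product = -16

-16


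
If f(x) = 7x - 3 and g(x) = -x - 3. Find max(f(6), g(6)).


f(6) = 39
g(6) = -9
max = 39

39


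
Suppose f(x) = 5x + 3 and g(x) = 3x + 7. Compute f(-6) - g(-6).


f(-6) = -27
g(-6) = -11
Difference = -16

-16


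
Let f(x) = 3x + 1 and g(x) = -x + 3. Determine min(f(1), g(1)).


f(1) = 4
g(1) = 2
min = 2

2


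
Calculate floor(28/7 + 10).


28/7 = 4
4 + 10 = 14
floor(14) = 14

14


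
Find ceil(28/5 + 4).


10


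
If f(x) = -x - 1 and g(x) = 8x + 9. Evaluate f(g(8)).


g(8) = 73
f(73) = -74

-74


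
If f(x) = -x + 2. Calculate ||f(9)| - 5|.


f(9) = -7
|-7| = 7
|7 - 5| = 2

2


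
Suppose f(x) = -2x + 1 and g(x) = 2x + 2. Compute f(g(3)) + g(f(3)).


-23


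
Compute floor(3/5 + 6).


3/5 = 0.6
0.6 + 6 = 6.6
floor(6.6) = 6

6


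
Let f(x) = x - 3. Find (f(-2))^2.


f(-2) = -5
(-5)^2 = 25

25


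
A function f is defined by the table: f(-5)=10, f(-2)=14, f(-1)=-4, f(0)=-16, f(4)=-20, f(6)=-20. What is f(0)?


Reading from the table at x = 0

-16


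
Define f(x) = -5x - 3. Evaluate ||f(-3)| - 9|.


f(-3) = 12
|12| = 12
|12 - 9| = 3

3


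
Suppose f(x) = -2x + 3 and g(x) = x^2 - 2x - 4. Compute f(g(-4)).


g(-4) = 20
f(20) = -37

-37


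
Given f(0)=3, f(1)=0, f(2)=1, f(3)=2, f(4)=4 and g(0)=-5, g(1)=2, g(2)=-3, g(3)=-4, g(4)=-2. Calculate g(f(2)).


f(2) = 1
g(1) = 2

2


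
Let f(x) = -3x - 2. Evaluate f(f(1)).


f(1) = -5
f(-5) = 13

13


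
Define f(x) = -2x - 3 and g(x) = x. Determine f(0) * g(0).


f(0) = -3
g(0) = 0
Product = 0

0


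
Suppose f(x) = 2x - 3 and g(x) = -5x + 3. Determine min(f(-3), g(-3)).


-9


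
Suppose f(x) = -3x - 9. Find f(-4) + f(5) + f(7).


f(-4) = 3
f(5) = -24
f(7) = -30
Sum = -51

-51


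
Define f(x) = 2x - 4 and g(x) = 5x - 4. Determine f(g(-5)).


g(-5) = -29
f(-29) = -62

-62


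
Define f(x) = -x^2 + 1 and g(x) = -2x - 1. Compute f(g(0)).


g(0) = -1
f(-1) = (-1)*(-1)^2 + 1 = 0

0


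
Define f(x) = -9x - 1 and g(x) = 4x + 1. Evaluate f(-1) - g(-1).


11


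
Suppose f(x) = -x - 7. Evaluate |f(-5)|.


f(-5) = -2
|-2| = 2

2


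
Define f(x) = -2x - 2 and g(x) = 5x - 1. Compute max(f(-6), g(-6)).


f(-6) = 10
g(-6) = -31
max = 10

10


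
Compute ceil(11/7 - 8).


11/7 = 1.5714
1.5714 - 8 = -6.4286
ceil(-6.4286) = -6

-6


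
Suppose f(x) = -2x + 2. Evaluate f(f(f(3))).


f(3) = -4
f(-4) = 10
f(10) = -18

-18


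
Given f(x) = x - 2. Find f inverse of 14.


Solve x - 2 = 14
x = (14 + 2) / 1 = 16

16


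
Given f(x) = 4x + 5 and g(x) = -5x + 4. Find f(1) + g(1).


f(1) = 9
g(1) = -1
Sum = 8

8


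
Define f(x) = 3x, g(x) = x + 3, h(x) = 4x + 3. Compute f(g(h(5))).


h(5) = 23
g(23) = 26
f(26) = 78

78


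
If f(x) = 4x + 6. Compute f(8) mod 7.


f(8) = 38
38 mod 7 = 3

3


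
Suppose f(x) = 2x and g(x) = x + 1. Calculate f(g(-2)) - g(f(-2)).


1


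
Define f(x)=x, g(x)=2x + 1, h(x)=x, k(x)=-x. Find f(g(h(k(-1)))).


k(-1) = 1
h(1) = 1
g(1) = 3
f(3) = 3

3


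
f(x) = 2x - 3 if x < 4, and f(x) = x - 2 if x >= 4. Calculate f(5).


3


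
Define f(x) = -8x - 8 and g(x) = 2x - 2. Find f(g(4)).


g(4) = 6
f(6) = -56

-56


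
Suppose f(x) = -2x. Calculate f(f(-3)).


f(-3) = 6
f(6) = -12

-12


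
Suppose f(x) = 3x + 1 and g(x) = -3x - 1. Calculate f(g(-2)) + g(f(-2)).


30


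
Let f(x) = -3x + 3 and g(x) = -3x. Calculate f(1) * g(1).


f(1) = 0
g(1) = -3
Product = 0

0


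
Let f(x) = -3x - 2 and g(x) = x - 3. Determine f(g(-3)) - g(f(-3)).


f(g(-3)) = 16
g(f(-3)) = 4
Difference = 12

12


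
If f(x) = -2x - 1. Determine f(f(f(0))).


f(0) = -1
f(-1) = 1
f(1) = -3

-3


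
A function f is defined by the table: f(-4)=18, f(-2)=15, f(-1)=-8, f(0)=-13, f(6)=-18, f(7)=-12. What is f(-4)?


Reading from the table at x = -4

18


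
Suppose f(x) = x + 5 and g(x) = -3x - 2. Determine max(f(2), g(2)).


f(2) = 7
g(2) = -8
max = 7

7


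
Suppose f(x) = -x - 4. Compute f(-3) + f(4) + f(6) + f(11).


f(-3) = -1
f(4) = -8
f(6) = -10
f(11) = -15
Sum = -34

-34


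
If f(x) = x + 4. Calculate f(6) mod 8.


f(6) = 10
10 mod 8 = 2

2


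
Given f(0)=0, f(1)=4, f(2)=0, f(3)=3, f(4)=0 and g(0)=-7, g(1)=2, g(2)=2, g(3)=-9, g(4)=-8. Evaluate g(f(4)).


f(4) = 0
g(0) = -7

-7


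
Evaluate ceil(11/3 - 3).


11/3 = 3.6667
3.6667 - 3 = 0.6667
ceil(0.6667) = 1

1


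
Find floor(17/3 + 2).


17/3 = 5.6667
5.6667 + 2 = 7.6667
floor(7.6667) = 7

7


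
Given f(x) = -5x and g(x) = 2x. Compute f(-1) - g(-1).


7


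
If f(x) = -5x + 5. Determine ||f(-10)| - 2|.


f(-10) = 55
|55| = 55
|55 - 2| = 53

53


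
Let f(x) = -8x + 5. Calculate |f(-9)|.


77


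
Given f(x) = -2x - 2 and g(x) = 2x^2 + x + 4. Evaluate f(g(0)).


g(0) = 4
f(4) = -10

-10


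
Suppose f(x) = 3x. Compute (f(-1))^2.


f(-1) = -3
(-3)^2 = 9

9


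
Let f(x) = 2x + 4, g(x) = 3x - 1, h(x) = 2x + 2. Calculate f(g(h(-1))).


h(-1) = 0
g(0) = -1
f(-1) = 2

2


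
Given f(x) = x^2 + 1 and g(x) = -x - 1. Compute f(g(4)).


g(4) = -5
f(-5) = 1*(-5)^2 + 1 = 26

26


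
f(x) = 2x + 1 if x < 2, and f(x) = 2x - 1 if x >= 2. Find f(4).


4 satisfies x >= 2
f(4) = 7

7


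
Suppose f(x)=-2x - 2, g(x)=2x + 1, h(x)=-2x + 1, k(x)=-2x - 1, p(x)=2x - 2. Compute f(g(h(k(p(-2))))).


p(-2) = -6
k(-6) = 11
h(11) = -21
g(-21) = -41
f(-41) = 80

80


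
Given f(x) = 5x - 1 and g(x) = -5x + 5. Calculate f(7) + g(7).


f(7) = 34
g(7) = -30
Sum = 4

4


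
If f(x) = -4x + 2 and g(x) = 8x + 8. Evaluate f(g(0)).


g(0) = 8
f(8) = -30

-30


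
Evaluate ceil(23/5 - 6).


23/5 = 4.6
4.6 - 6 = -1.4
ceil(-1.4) = -1

-1


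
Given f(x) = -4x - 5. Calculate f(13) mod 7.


6


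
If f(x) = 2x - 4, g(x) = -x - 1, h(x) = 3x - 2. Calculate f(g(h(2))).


-14


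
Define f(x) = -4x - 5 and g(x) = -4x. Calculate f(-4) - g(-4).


f(-4) = 11
g(-4) = 16
Difference = -5

-5


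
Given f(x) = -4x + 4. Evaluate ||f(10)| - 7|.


f(10) = -36
|-36| = 36
|36 - 7| = 29

29


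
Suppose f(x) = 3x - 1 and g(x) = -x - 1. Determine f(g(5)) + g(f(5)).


f(g(5)) = -19
g(f(5)) = -15
Sum = -34

-34


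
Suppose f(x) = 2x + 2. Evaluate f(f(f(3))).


38


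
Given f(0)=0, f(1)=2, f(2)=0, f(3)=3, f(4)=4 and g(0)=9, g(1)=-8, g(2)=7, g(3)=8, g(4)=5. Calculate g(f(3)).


8


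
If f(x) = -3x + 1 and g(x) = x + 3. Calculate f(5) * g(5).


f(5) = -14
g(5) = 8
Product = -112

-112


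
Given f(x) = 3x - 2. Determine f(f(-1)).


-17


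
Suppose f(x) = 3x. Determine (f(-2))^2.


36


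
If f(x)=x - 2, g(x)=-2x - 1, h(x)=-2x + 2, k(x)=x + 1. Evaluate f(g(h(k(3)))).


k(3) = 4
h(4) = -6
g(-6) = 11
f(11) = 9

9


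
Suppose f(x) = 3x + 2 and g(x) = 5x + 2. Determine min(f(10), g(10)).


f(10) = 32
g(10) = 52
min = 32

32


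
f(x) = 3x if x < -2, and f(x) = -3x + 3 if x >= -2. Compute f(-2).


-2 satisfies x >= -2
f(-2) = 9

9


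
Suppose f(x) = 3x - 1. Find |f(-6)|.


f(-6) = -19
|-19| = 19

19


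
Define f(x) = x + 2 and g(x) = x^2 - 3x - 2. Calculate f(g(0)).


0


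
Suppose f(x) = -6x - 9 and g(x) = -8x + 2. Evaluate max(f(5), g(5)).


-38


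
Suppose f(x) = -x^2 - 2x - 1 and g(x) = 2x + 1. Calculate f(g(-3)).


-16


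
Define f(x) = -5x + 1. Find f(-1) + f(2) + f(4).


f(-1) = 6
f(2) = -9
f(4) = -19
Sum = -22

-22


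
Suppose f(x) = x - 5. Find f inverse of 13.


Solve x - 5 = 13
x = (13 + 5) / 1 = 18

18


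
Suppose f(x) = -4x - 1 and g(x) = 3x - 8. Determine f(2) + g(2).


f(2) = -9
g(2) = -2
Sum = -11

-11


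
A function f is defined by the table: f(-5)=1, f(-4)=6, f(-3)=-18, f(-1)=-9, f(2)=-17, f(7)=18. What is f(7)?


18


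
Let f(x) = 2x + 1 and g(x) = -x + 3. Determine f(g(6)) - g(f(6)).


f(g(6)) = -5
g(f(6)) = -10
Difference = 5

5


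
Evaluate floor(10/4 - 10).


10/4 = 2.5
2.5 - 10 = -7.5
floor(-7.5) = -8

-8


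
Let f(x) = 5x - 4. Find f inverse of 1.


Solve 5x - 4 = 1
x = (1 + 4) / 5 = 1

1


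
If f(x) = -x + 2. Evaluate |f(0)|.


f(0) = 2
|2| = 2

2


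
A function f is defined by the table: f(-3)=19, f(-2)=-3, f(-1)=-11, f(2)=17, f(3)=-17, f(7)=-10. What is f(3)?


Reading from the table at x = 3

-17


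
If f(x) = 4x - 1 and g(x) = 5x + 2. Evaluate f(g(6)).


g(6) = 32
f(32) = 127

127


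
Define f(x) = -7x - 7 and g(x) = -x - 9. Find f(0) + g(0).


f(0) = -7
g(0) = -9
Sum = -16

-16


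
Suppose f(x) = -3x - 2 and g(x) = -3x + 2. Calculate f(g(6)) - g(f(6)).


-16


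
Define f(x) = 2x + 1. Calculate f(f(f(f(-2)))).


f(-2) = -3
f(-3) = -5
f(-5) = -9
f(-9) = -17

-17


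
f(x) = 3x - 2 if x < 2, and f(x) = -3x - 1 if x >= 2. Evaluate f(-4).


-4 satisfies x < 2
f(-4) = -14

-14


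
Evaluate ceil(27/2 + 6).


27/2 = 13.5
13.5 + 6 = 19.5
ceil(19.5) = 20

20


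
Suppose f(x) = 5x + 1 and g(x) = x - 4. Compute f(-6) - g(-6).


f(-6) = -29
g(-6) = -10
Difference = -19

-19


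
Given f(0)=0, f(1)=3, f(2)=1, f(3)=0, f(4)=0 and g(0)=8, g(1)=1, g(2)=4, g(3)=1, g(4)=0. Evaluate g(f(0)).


f(0) = 0
g(0) = 8

8


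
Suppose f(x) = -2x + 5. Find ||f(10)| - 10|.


5


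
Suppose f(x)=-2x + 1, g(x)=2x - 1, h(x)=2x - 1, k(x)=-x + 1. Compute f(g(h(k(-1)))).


k(-1) = 2
h(2) = 3
g(3) = 5
f(5) = -9

-9


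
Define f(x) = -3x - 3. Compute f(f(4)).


f(4) = -15
f(-15) = 42

42


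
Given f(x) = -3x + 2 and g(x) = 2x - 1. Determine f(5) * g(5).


f(5) = -13
g(5) = 9
Product = -117

-117


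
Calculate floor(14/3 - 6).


14/3 = 4.6667
4.6667 - 6 = -1.3333
floor(-1.3333) = -2

-2


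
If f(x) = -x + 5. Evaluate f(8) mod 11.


f(8) = -3
-3 mod 11 = 8

8


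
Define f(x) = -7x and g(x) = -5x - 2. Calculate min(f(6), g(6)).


-42


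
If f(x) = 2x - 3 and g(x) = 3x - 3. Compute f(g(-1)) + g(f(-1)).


f(g(-1)) = -15
g(f(-1)) = -18
Sum = -33

-33


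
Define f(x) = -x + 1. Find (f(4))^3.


f(4) = -3
(-3)^3 = -27

-27


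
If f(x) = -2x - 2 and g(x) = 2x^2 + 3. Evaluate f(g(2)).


g(2) = 11
f(11) = -24

-24


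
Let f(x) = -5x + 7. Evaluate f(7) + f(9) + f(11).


-114


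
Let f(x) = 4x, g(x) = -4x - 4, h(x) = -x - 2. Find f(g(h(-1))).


h(-1) = -1
g(-1) = 0
f(0) = 0

0


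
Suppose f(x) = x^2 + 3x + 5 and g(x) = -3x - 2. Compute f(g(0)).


3


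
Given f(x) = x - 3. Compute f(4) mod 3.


1


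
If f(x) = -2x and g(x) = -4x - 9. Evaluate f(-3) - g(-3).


3
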